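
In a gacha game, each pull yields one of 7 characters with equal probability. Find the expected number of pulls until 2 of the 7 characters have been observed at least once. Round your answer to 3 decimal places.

2.167

With k distinct characters already seen, the next new one arrives after an expected 7/(7-k) pulls.
Sum over k = 0,...,1: E = 7/7 + 7/6 = 2.1667.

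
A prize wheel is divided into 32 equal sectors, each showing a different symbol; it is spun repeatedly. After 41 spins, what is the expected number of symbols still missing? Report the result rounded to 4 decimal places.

8.7062

For each symbol, P(unseen after 41) = (31/32)^41 = 0.27207.
By linearity of expectation, E[unseen] = 32·(31/32)^41 = 8.70623.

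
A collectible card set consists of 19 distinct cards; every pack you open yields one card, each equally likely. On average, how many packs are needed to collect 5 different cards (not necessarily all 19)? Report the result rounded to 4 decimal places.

5.6274

With k distinct cards already seen, the next new one arrives after an expected 19/(19-k) packs.
Sum over k = 0,...,4: E = 19/19 + 19/18 + 19/17 + 19/16 + 19/15 = 5.62737.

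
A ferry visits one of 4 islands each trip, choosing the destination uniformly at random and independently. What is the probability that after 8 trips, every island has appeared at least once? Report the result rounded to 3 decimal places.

Let A_i be the event that island i is missing after 8 trips. By inclusion–exclusion on the A_i,
P(all seen) = Σ_{j=0}^{4} (-1)^j C(4,j)((4-j)/4)^8
= 1.0000 - 0.4005 + 0.0234 - 0.0001 + 0.0000
= 0.6229.

0.623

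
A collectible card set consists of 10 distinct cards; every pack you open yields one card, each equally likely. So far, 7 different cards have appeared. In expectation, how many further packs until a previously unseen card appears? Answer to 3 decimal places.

3.333

The number of packs until the next new card is geometric with success probability 3/10, so its mean is 10/3.
E = 10/3 = 3.3333.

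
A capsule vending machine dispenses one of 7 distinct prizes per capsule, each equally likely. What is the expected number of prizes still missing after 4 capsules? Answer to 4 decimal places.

3.7784

For each prize, P(unseen after 4) = (6/7)^4 = 0.53978.
By linearity of expectation, E[unseen] = 7·(6/7)^4 = 3.77843.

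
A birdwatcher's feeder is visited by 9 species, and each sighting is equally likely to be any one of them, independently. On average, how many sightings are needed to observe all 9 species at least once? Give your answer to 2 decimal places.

25.46

The wait to go from k to k+1 distinct species is geometric with mean 9/(9-k).
E[T] = 9/9 + 9/8 + 9/7 + ... + 9/2 + 9/1 = 9·H_{9}.
H_{9} = 2.829, so E[T] = 25.461.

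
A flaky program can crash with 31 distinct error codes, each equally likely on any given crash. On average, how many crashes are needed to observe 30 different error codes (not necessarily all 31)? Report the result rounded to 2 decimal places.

Going from k to k+1 distinct takes a geometric number of crashes with mean 31/(31-k).
Sum over k = 0,...,29: E = 31/31 + 31/30 + 31/29 + ... + 31/3 + 31/2 = 93.845.

93.84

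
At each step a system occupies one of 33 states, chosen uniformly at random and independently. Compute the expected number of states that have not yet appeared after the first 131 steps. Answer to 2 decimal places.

For each state, P(unseen after 131) = (32/33)^131 = 0.018.
By linearity of expectation, E[unseen] = 33·(32/33)^131 = 0.586.

0.59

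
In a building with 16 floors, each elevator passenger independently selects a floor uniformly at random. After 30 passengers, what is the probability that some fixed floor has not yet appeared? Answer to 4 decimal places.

Each passenger misses the fixed floor with probability (16-1)/16 = 15/16, independently.
P(still missing after 30) = (15/16)^30 = 0.14426.

0.1443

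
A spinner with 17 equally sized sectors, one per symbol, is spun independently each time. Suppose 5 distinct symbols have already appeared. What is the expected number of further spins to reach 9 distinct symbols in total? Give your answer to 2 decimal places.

6.55

With k distinct symbols already seen, the next new one takes an expected 17/(17-k) spins.
Sum over k = 5,...,8: E = 17/12 + 17/11 + 17/10 + 17/9 = 6.551.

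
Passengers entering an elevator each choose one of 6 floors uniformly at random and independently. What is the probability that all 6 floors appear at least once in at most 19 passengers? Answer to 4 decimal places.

0.8189

By inclusion–exclusion over which floors are missing,
P(all seen) = Σ_{j=0}^{6} (-1)^j C(6,j)((6-j)/6)^19
= 1.00000 - 0.18781 + 0.00677 - 0.00004 + 0.00000 - 0.00000 + 0.00000
= 0.81892.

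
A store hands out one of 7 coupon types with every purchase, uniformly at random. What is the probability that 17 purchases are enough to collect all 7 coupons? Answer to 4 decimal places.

Let A_i be the event that coupon i is missing after 17 purchases. By inclusion–exclusion on the A_i,
P(all seen) = Σ_{j=0}^{7} (-1)^j C(7,j)((7-j)/7)^17
= 1.00000 - 0.50933 + 0.06887 - 0.00258 + 0.00002 - 0.00000 + 0.00000 - 0.00000
= 0.55697.

0.5570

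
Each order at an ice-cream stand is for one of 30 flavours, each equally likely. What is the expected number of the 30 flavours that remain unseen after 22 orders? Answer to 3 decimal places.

14.230

For each flavour, P(unseen after 22) = (29/30)^22 = 0.4743.
By linearity of expectation, E[unseen] = 30·(29/30)^22 = 14.2302.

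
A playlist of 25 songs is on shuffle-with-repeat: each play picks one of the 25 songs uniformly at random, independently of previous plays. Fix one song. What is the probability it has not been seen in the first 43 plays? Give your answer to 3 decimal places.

On each play the fixed song fails to appear with probability 24/25.
P(still missing after 43) = (24/25)^43 = 0.1728.

0.173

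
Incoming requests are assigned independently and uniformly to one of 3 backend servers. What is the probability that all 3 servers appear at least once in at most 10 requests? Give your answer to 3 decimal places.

Let A_i be the event that server i is missing after 10 requests. By inclusion–exclusion on the A_i,
P(all seen) = Σ_{j=0}^{3} (-1)^j C(3,j)((3-j)/3)^10
= 1.0000 - 0.0520 + 0.0001 - 0.0000
= 0.9480.

0.948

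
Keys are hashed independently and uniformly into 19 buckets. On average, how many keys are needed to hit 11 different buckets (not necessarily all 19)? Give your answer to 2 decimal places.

With k distinct buckets already seen, the next new one arrives after an expected 19/(19-k) keys.
Sum over k = 0,...,10: E = 19/19 + 19/18 + 19/17 + ... + 19/10 + 19/9 = 15.768.

15.77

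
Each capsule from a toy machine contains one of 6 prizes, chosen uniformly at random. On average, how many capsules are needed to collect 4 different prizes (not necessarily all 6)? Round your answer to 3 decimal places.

Going from k to k+1 distinct takes a geometric number of capsules with mean 6/(6-k).
Sum over k = 0,...,3: E = 6/6 + 6/5 + 6/4 + 6/3 = 5.7000.

5.700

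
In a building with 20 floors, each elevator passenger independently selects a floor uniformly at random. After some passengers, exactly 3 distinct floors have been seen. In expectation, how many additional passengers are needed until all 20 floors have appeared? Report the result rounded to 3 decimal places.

68.791

The wait to go from k to k+1 distinct floors is geometric with mean 20/(20-k).
Sum over k = 3,...,19: E = 20/17 + 20/16 + 20/15 + ... + 20/2 + 20/1 = 68.7911.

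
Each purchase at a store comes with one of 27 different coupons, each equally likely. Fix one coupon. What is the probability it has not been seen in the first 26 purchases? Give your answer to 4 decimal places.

0.3748

On each purchase the fixed coupon fails to appear with probability 26/27.
P(still missing after 26) = (26/27)^26 = 0.37484.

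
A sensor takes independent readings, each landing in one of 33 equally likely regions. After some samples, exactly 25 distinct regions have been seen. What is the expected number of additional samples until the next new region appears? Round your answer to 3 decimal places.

4.125

Each sample yields a new region with probability (33-25)/33 = 8/33, so the wait is geometric with mean 33/8.
E = 33/8 = 4.1250.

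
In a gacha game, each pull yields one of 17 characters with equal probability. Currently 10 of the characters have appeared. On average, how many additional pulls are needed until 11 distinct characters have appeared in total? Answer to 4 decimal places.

The wait to go from k to k+1 distinct characters is geometric with mean 17/(17-k).
Only the k = 10 term is needed: E = 17/7 = 2.42857.

2.4286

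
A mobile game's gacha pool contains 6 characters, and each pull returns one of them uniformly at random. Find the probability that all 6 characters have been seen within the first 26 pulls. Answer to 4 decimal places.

Let A_i be the event that character i is missing after 26 pulls. By inclusion–exclusion on the A_i,
P(all seen) = Σ_{j=0}^{6} (-1)^j C(6,j)((6-j)/6)^26
= 1.00000 - 0.05241 + 0.00040 - 0.00000 + 0.00000 - 0.00000 + 0.00000
= 0.94798.

0.9480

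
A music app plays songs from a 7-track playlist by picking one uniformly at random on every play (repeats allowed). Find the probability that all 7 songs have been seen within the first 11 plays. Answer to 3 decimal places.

Let A_i be the event that song i is missing after 11 plays. By inclusion–exclusion on the A_i,
P(all seen) = Σ_{j=0}^{7} (-1)^j C(7,j)((7-j)/7)^11
= 1.0000 - 1.2843 + 0.5186 - 0.0742 + 0.0031 - 0.0000 + 0.0000 - 0.0000
= 0.1631.

0.163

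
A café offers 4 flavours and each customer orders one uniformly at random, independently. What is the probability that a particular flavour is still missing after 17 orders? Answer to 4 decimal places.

On each order the fixed flavour fails to appear with probability 3/4.
P(still missing after 17) = (3/4)^17 = 0.00752.

0.0075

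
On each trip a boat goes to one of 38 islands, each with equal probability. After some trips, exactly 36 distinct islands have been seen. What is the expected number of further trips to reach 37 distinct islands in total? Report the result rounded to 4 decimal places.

19.0000

From k distinct to k+1 distinct takes on average 38/(38-k) trips.
Only the k = 36 term is needed: E = 38/2 = 19.00000.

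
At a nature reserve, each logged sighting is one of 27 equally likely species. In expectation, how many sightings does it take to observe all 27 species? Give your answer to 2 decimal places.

After k distinct species have appeared, the next sighting gives a new one with probability (27-k)/27, so the expected wait for the (k+1)-th is 27/(27-k).
E[T] = 27/27 + 27/26 + 27/25 + ... + 27/2 + 27/1 = 27·H_{27}.
H_{27} = 3.891, so E[T] = 105.069.

105.07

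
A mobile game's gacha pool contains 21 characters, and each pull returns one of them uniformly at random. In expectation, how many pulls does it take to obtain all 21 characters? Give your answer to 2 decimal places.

76.55

Split into phases: going from k distinct to k+1 distinct takes on average 21/(21-k) pulls.
E[T] = 21/21 + 21/20 + 21/19 + ... + 21/2 + 21/1 = 21·H_{21}.
H_{21} = 3.645, so E[T] = 76.553.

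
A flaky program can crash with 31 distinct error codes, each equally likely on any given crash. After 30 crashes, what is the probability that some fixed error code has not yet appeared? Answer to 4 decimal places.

On each crash the fixed error code fails to appear with probability 30/31.
P(still missing after 30) = (30/31)^30 = 0.37393.

0.3739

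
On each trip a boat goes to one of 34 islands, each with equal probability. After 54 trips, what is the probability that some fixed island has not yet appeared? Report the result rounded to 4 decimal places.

0.1995

On each trip the fixed island fails to appear with probability 33/34.
P(still missing after 54) = (33/34)^54 = 0.19948.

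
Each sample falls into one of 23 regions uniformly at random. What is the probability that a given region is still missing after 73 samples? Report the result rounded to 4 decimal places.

0.0390

On each sample the fixed region fails to appear with probability 22/23.
P(still missing after 73) = (22/23)^73 = 0.03897.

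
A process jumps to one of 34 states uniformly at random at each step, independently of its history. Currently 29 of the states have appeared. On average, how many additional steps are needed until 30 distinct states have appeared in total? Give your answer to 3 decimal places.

The wait to go from k to k+1 distinct states is geometric with mean 34/(34-k).
Only the k = 29 term is needed: E = 34/5 = 6.8000.

6.800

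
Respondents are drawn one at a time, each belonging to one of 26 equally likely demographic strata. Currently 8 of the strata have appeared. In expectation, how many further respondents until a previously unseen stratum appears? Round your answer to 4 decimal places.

1.4444

Each respondent yields a new stratum with probability (26-8)/26 = 18/26, so the wait is geometric with mean 26/18.
E = 26/18 = 1.44444.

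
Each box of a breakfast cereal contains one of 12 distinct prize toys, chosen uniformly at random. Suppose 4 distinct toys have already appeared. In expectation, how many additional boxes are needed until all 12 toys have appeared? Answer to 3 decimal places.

With k distinct toys already seen, the next new one takes an expected 12/(12-k) boxes.
Sum over k = 4,...,11: E = 12/8 + 12/7 + 12/6 + ... + 12/2 + 12/1 = 32.6143.

32.614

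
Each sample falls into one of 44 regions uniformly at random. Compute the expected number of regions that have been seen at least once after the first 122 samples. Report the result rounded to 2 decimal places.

41.34

For each region, P(seen in 122 samples) = 1 - (43/44)^122 = 0.939.
By linearity of expectation, E[distinct seen] = 44·(1 - (43/44)^122) = 41.337.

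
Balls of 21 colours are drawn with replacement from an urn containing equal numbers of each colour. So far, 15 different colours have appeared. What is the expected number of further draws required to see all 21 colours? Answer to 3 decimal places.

51.450

The wait to go from k to k+1 distinct colours is geometric with mean 21/(21-k).
Sum over k = 15,...,20: E = 21/6 + 21/5 + 21/4 + 21/3 + 21/2 + 21/1 = 51.4500.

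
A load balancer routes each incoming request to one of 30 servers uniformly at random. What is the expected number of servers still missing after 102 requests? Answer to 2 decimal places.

For each server, P(unseen after 102) = (29/30)^102 = 0.031.
By linearity of expectation, E[unseen] = 30·(29/30)^102 = 0.945.

0.94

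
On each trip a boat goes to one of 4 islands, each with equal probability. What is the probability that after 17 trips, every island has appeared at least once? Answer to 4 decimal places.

By inclusion–exclusion over which islands are missing,
P(all seen) = Σ_{j=0}^{4} (-1)^j C(4,j)((4-j)/4)^17
= 1.00000 - 0.03007 + 0.00005 - 0.00000 + 0.00000
= 0.96998.

0.9700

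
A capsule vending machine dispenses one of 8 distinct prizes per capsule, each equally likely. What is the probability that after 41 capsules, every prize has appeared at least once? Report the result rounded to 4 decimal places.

0.9667

By inclusion–exclusion over which prizes are missing,
P(all seen) = Σ_{j=0}^{8} (-1)^j C(8,j)((8-j)/8)^41
= 1.00000 - 0.03353 + 0.00021 - 0.00000 + 0.00000 - 0.00000 + 0.00000 - 0.00000 + 0.00000
= 0.96668.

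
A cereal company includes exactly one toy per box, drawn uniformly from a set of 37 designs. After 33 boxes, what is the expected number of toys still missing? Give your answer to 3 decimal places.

14.981

For each toy, P(unseen after 33) = (36/37)^33 = 0.4049.
By linearity of expectation, E[unseen] = 37·(36/37)^33 = 14.9805.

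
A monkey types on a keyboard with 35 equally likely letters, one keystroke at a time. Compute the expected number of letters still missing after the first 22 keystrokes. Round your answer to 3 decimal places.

18.497

For each letter, P(unseen after 22) = (34/35)^22 = 0.5285.
By linearity of expectation, E[unseen] = 35·(34/35)^22 = 18.4973.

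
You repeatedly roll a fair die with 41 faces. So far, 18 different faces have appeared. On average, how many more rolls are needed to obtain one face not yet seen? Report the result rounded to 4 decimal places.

Each roll yields a new face with probability (41-18)/41 = 23/41, so the wait is geometric with mean 41/23.
E = 41/23 = 1.78261.

1.7826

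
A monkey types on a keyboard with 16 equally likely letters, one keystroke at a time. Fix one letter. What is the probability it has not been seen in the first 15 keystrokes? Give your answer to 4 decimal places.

0.3798

On each keystroke the fixed letter fails to appear with probability 15/16.
P(still missing after 15) = (15/16)^15 = 0.37981.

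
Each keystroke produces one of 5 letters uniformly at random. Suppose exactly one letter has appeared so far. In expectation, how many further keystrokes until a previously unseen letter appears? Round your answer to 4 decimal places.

The number of keystrokes until the next new letter is geometric with success probability 4/5, so its mean is 5/4.
E = 5/4 = 1.25000.

1.2500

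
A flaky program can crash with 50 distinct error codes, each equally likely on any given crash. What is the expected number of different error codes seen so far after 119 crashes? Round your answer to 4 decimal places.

For each error code, P(seen in 119 crashes) = 1 - (49/50)^119 = 0.90966.
By linearity of expectation, E[distinct seen] = 50·(1 - (49/50)^119) = 45.48276.

45.4828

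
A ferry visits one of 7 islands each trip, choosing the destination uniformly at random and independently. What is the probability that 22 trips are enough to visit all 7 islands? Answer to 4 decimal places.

0.7770

Let A_i be the event that island i is missing after 22 trips. By inclusion–exclusion on the A_i,
P(all seen) = Σ_{j=0}^{7} (-1)^j C(7,j)((7-j)/7)^22
= 1.00000 - 0.23565 + 0.01281 - 0.00016 + 0.00000 - 0.00000 + 0.00000 - 0.00000
= 0.77700.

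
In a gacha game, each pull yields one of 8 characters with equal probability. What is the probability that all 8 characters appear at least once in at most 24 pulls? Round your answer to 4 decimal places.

By inclusion–exclusion over which characters are missing,
P(all seen) = Σ_{j=0}^{8} (-1)^j C(8,j)((8-j)/8)^24
= 1.00000 - 0.32455 + 0.02809 - 0.00071 + 0.00000 - 0.00000 + 0.00000 - 0.00000 + 0.00000
= 0.70284.

0.7028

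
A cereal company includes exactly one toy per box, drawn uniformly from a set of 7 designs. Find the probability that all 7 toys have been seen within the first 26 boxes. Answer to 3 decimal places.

By inclusion–exclusion over which toys are missing,
P(all seen) = Σ_{j=0}^{7} (-1)^j C(7,j)((7-j)/7)^26
= 1.0000 - 0.1272 + 0.0033 - 0.0000 + 0.0000 - 0.0000 + 0.0000 - 0.0000
= 0.8761.

0.876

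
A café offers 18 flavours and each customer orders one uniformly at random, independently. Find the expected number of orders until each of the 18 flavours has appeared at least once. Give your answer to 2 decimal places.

The wait to go from k to k+1 distinct flavours is geometric with mean 18/(18-k).
E[T] = 18/18 + 18/17 + 18/16 + ... + 18/2 + 18/1 = 18·H_{18}.
H_{18} = 3.495, so E[T] = 62.912.

62.91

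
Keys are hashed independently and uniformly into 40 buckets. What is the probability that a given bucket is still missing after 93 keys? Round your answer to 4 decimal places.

0.0949

On each key the fixed bucket fails to appear with probability 39/40.
P(still missing after 93) = (39/40)^93 = 0.09494.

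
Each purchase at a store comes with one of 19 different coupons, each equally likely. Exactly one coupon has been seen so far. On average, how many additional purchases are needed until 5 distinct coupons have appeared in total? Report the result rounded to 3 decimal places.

The wait to go from k to k+1 distinct coupons is geometric with mean 19/(19-k).
Sum over k = 1,...,4: E = 19/18 + 19/17 + 19/16 + 19/15 = 4.6274.

4.627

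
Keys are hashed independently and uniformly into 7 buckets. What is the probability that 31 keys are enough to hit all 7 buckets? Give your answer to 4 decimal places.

By inclusion–exclusion over which buckets are missing,
P(all seen) = Σ_{j=0}^{7} (-1)^j C(7,j)((7-j)/7)^31
= 1.00000 - 0.05885 + 0.00062 - 0.00000 + 0.00000 - 0.00000 + 0.00000 - 0.00000
= 0.94177.

0.9418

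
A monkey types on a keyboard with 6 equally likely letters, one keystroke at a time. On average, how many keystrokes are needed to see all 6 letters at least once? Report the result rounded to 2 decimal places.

The wait to go from k to k+1 distinct letters is geometric with mean 6/(6-k).
E[T] = 6/6 + 6/5 + 6/4 + 6/3 + 6/2 + 6/1 = 6·H_{6}.
H_{6} = 2.450, so E[T] = 14.700.

14.70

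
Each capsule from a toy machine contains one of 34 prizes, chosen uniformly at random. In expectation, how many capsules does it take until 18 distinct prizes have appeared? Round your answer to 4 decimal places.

25.0744

With k distinct prizes already seen, the next new one arrives after an expected 34/(34-k) capsules.
Sum over k = 0,...,17: E = 34/34 + 34/33 + 34/32 + ... + 34/18 + 34/17 = 25.07435.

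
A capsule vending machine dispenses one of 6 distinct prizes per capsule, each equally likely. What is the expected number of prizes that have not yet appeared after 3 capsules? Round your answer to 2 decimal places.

For each prize, P(unseen after 3) = (5/6)^3 = 0.579.
By linearity of expectation, E[unseen] = 6·(5/6)^3 = 3.472.

3.47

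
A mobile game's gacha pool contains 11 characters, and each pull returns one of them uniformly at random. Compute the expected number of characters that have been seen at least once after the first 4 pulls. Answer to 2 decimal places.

For each character, P(seen in 4 pulls) = 1 - (10/11)^4 = 0.317.
By linearity of expectation, E[distinct seen] = 11·(1 - (10/11)^4) = 3.487.

3.49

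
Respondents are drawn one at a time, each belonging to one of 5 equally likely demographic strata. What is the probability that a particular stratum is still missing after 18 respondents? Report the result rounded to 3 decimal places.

0.018

On each respondent the fixed stratum fails to appear with probability 4/5.
P(still missing after 18) = (4/5)^18 = 0.0180.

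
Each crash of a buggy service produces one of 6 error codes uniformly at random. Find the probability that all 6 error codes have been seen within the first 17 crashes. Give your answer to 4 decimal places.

Let A_i be the event that error code i is missing after 17 crashes. By inclusion–exclusion on the A_i,
P(all seen) = Σ_{j=0}^{6} (-1)^j C(6,j)((6-j)/6)^17
= 1.00000 - 0.27044 + 0.01522 - 0.00015 + 0.00000 - 0.00000 + 0.00000
= 0.74463.

0.7446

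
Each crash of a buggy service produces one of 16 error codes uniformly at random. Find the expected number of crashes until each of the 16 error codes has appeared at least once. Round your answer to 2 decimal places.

The wait to go from k to k+1 distinct error codes is geometric with mean 16/(16-k).
E[T] = 16/16 + 16/15 + 16/14 + ... + 16/2 + 16/1 = 16·H_{16}.
H_{16} = 3.381, so E[T] = 54.092.

54.09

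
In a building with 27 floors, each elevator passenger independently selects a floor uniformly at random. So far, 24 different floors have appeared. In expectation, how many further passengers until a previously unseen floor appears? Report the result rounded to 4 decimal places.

9.0000

Each passenger yields a new floor with probability (27-24)/27 = 3/27, so the wait is geometric with mean 27/3.
E = 27/3 = 9.00000.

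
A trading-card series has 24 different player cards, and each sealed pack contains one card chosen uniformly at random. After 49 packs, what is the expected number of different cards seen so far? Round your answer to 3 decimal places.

21.018

For each card, P(seen in 49 packs) = 1 - (23/24)^49 = 0.8757.
By linearity of expectation, E[distinct seen] = 24·(1 - (23/24)^49) = 21.0179.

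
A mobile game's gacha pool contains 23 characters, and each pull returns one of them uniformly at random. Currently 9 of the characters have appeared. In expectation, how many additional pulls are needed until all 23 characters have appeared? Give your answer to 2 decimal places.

74.79

From k distinct to k+1 distinct takes on average 23/(23-k) pulls.
Sum over k = 9,...,22: E = 23/14 + 23/13 + 23/12 + ... + 23/2 + 23/1 = 74.786.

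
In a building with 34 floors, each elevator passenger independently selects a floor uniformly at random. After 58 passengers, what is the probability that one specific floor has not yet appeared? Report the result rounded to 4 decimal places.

0.1770

Each passenger misses the fixed floor with probability (34-1)/34 = 33/34, independently.
P(still missing after 58) = (33/34)^58 = 0.17702.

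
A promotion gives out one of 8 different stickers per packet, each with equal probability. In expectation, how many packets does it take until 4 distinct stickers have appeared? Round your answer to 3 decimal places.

5.076

With k distinct stickers already seen, the next new one arrives after an expected 8/(8-k) packets.
Sum over k = 0,...,3: E = 8/8 + 8/7 + 8/6 + 8/5 = 5.0762.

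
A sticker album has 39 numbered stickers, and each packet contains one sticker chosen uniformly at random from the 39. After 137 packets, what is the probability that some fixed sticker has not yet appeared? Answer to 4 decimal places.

0.0285

On each packet the fixed sticker fails to appear with probability 38/39.
P(still missing after 137) = (38/39)^137 = 0.02848.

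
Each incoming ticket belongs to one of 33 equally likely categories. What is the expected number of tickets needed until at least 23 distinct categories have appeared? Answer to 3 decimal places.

38.274

Going from k to k+1 distinct takes a geometric number of tickets with mean 33/(33-k).
Sum over k = 0,...,22: E = 33/33 + 33/32 + 33/31 + ... + 33/12 + 33/11 = 38.2744.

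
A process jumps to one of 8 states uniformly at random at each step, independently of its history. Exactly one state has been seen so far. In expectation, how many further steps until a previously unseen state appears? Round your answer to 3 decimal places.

1.143

The number of steps until the next new state is geometric with success probability 7/8, so its mean is 8/7.
E = 8/7 = 1.1429.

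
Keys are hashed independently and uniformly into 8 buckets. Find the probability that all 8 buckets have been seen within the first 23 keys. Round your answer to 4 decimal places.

0.6654

Let A_i be the event that bucket i is missing after 23 keys. By inclusion–exclusion on the A_i,
P(all seen) = Σ_{j=0}^{8} (-1)^j C(8,j)((8-j)/8)^23
= 1.00000 - 0.37092 + 0.03746 - 0.00113 + 0.00001 - 0.00000 + 0.00000 - 0.00000 + 0.00000
= 0.66542.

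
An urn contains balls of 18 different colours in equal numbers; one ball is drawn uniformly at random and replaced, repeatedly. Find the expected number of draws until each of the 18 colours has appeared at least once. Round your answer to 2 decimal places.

The wait to go from k to k+1 distinct colours is geometric with mean 18/(18-k).
E[T] = 18/18 + 18/17 + 18/16 + ... + 18/2 + 18/1 = 18·H_{18}.
H_{18} = 3.495, so E[T] = 62.912.

62.91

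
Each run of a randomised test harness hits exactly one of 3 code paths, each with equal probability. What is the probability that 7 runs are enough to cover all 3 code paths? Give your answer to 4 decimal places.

0.8258

By inclusion–exclusion over which code paths are missing,
P(all seen) = Σ_{j=0}^{3} (-1)^j C(3,j)((3-j)/3)^7
= 1.00000 - 0.17558 + 0.00137 - 0.00000
= 0.82579.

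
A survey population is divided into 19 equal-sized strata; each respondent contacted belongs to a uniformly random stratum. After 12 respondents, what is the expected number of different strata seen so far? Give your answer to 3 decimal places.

For each stratum, P(seen in 12 respondents) = 1 - (18/19)^12 = 0.4773.
By linearity of expectation, E[distinct seen] = 19·(1 - (18/19)^12) = 9.0693.

9.069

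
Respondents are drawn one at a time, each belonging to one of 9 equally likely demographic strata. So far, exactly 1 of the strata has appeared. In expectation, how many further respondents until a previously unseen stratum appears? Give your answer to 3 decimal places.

1.125

The number of respondents until the next new stratum is geometric with success probability 8/9, so its mean is 9/8.
E = 9/8 = 1.1250.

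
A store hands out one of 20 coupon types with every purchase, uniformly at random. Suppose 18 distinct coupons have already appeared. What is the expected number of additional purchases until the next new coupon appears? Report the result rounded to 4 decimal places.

The number of purchases until the next new coupon is geometric with success probability 2/20, so its mean is 20/2.
E = 20/2 = 10.00000.

10.0000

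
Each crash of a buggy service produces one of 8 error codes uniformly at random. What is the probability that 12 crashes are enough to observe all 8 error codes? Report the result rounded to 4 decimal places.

By inclusion–exclusion over which error codes are missing,
P(all seen) = Σ_{j=0}^{8} (-1)^j C(8,j)((8-j)/8)^12
= 1.00000 - 1.61134 + 0.88694 - 0.19895 + 0.01709 - 0.00043 + 0.00000 - 0.00000 + 0.00000
= 0.09331.

0.0933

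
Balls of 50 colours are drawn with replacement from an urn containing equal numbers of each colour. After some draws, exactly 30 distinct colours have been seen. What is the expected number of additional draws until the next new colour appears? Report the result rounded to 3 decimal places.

2.500

The number of draws until the next new colour is geometric with success probability 20/50, so its mean is 50/20.
E = 50/20 = 2.5000.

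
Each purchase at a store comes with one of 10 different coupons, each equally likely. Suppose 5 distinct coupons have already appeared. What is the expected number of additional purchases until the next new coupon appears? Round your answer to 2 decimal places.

2.00

Each purchase yields a new coupon with probability (10-5)/10 = 5/10, so the wait is geometric with mean 10/5.
E = 10/5 = 2.000.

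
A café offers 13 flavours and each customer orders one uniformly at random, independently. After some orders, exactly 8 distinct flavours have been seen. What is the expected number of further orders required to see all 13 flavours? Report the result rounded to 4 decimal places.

29.6833

With k distinct flavours already seen, the next new one takes an expected 13/(13-k) orders.
Sum over k = 8,...,12: E = 13/5 + 13/4 + 13/3 + 13/2 + 13/1 = 29.68333.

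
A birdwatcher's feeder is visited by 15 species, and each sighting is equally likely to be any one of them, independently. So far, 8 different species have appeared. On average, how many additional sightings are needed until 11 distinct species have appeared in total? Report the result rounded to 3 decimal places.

7.643

With k distinct species already seen, the next new one takes an expected 15/(15-k) sightings.
Sum over k = 8,...,10: E = 15/7 + 15/6 + 15/5 = 7.6429.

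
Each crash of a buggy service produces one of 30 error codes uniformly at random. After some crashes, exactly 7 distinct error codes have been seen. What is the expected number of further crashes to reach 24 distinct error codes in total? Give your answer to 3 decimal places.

38.529

The wait to go from k to k+1 distinct error codes is geometric with mean 30/(30-k).
Sum over k = 7,...,23: E = 30/23 + 30/22 + 30/21 + ... + 30/8 + 30/7 = 38.5287.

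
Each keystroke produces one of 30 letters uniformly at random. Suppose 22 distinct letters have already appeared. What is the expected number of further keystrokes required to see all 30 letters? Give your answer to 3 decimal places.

From k distinct to k+1 distinct takes on average 30/(30-k) keystrokes.
Sum over k = 22,...,29: E = 30/8 + 30/7 + 30/6 + ... + 30/2 + 30/1 = 81.5357.

81.536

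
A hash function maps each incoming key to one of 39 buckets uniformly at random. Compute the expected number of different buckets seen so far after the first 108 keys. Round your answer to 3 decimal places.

For each bucket, P(seen in 108 keys) = 1 - (38/39)^108 = 0.9395.
By linearity of expectation, E[distinct seen] = 39·(1 - (38/39)^108) = 36.6411.

36.641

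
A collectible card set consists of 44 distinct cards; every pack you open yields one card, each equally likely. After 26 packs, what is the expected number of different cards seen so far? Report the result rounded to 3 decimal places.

For each card, P(seen in 26 packs) = 1 - (43/44)^26 = 0.4499.
By linearity of expectation, E[distinct seen] = 44·(1 - (43/44)^26) = 19.7973.

19.797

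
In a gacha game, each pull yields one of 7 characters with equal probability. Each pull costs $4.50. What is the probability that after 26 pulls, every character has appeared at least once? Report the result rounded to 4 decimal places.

By inclusion–exclusion over which characters are missing,
P(all seen) = Σ_{j=0}^{7} (-1)^j C(7,j)((7-j)/7)^26
= 1.00000 - 0.12720 + 0.00333 - 0.00002 + 0.00000 - 0.00000 + 0.00000 - 0.00000
= 0.87612.

0.8761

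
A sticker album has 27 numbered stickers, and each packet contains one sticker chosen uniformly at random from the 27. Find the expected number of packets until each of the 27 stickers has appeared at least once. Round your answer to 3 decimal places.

After k distinct stickers have appeared, the next packet gives a new one with probability (27-k)/27, so the expected wait for the (k+1)-th is 27/(27-k).
E[T] = 27/27 + 27/26 + 27/25 + ... + 27/2 + 27/1 = 27·H_{27}.
H_{27} = 3.8915, so E[T] = 105.0693.

105.069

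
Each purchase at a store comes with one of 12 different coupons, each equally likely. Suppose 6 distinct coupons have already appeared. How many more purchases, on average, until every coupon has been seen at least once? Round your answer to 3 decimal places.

29.400

With k distinct coupons already seen, the next new one takes an expected 12/(12-k) purchases.
Sum over k = 6,...,11: E = 12/6 + 12/5 + 12/4 + 12/3 + 12/2 + 12/1 = 29.4000.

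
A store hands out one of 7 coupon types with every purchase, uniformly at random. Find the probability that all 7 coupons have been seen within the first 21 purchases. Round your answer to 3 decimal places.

0.743

Let A_i be the event that coupon i is missing after 21 purchases. By inclusion–exclusion on the A_i,
P(all seen) = Σ_{j=0}^{7} (-1)^j C(7,j)((7-j)/7)^21
= 1.0000 - 0.2749 + 0.0179 - 0.0003 + 0.0000 - 0.0000 + 0.0000 - 0.0000
= 0.7427.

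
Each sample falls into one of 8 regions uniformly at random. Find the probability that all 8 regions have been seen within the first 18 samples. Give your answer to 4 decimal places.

0.4231

Let A_i be the event that region i is missing after 18 samples. By inclusion–exclusion on the A_i,
P(all seen) = Σ_{j=0}^{8} (-1)^j C(8,j)((8-j)/8)^18
= 1.00000 - 0.72316 + 0.15786 - 0.01186 + 0.00027 - 0.00000 + 0.00000 - 0.00000 + 0.00000
= 0.42310.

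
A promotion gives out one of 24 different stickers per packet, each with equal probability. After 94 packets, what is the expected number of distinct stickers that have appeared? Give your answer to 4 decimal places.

For each sticker, P(seen in 94 packets) = 1 - (23/24)^94 = 0.98170.
By linearity of expectation, E[distinct seen] = 24·(1 - (23/24)^94) = 23.56069.

23.5607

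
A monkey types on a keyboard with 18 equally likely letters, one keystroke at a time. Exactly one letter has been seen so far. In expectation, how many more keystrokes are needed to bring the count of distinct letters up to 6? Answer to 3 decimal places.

The wait to go from k to k+1 distinct letters is geometric with mean 18/(18-k).
Sum over k = 1,...,5: E = 18/17 + 18/16 + 18/15 + 18/14 + 18/13 = 6.0542.

6.054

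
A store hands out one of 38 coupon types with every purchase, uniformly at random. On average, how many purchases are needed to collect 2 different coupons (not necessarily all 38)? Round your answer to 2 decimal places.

Going from k to k+1 distinct takes a geometric number of purchases with mean 38/(38-k).
Sum over k = 0,...,1: E = 38/38 + 38/37 = 2.027.

2.03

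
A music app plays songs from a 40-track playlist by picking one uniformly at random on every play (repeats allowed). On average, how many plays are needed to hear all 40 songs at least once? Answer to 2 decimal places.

The wait to go from k to k+1 distinct songs is geometric with mean 40/(40-k).
E[T] = 40/40 + 40/39 + 40/38 + ... + 40/2 + 40/1 = 40·H_{40}.
H_{40} = 4.279, so E[T] = 171.142.

171.14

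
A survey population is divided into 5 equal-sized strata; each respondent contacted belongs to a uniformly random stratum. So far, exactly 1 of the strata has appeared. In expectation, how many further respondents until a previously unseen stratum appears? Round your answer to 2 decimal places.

Each respondent yields a new stratum with probability (5-1)/5 = 4/5, so the wait is geometric with mean 5/4.
E = 5/4 = 1.250.

1.25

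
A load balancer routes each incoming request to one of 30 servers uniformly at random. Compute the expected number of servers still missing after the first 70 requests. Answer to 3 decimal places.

2.796

For each server, P(unseen after 70) = (29/30)^70 = 0.0932.
By linearity of expectation, E[unseen] = 30·(29/30)^70 = 2.7957.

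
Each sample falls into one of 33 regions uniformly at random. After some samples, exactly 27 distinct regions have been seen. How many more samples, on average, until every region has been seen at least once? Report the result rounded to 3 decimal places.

80.850

The wait to go from k to k+1 distinct regions is geometric with mean 33/(33-k).
Sum over k = 27,...,32: E = 33/6 + 33/5 + 33/4 + 33/3 + 33/2 + 33/1 = 80.8500.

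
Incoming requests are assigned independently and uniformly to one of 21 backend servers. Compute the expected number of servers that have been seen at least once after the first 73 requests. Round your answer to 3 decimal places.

20.404

For each server, P(seen in 73 requests) = 1 - (20/21)^73 = 0.9716.
By linearity of expectation, E[distinct seen] = 21·(1 - (20/21)^73) = 20.4038.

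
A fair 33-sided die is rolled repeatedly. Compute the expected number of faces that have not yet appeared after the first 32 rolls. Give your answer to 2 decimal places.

12.33

For each face, P(unseen after 32) = (32/33)^32 = 0.374.
By linearity of expectation, E[unseen] = 33·(32/33)^32 = 12.327.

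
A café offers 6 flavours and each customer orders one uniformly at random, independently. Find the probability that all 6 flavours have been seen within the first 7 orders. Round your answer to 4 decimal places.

0.0540

Let A_i be the event that flavour i is missing after 7 orders. By inclusion–exclusion on the A_i,
P(all seen) = Σ_{j=0}^{6} (-1)^j C(6,j)((6-j)/6)^7
= 1.00000 - 1.67449 + 0.87791 - 0.15625 + 0.00686 - 0.00002 + 0.00000
= 0.05401.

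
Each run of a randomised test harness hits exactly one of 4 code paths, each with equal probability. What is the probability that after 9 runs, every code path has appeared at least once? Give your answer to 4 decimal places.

By inclusion–exclusion over which code paths are missing,
P(all seen) = Σ_{j=0}^{4} (-1)^j C(4,j)((4-j)/4)^9
= 1.00000 - 0.30034 + 0.01172 - 0.00002 + 0.00000
= 0.71136.

0.7114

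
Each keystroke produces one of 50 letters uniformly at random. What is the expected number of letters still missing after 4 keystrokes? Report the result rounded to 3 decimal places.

For each letter, P(unseen after 4) = (49/50)^4 = 0.9224.
By linearity of expectation, E[unseen] = 50·(49/50)^4 = 46.1184.

46.118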